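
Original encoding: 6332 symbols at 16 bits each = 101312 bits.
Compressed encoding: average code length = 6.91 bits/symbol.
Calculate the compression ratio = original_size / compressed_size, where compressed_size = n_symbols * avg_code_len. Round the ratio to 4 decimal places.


original_size = n_symbols * orig_bits = 6332 * 16 = 101312 bits
compressed_size = n_symbols * avg_code_len = 6332 * 6.91 = 43754.12 bits
ratio = original_size / compressed_size = 101312 / 43754.12 = 2.3155

Compression ratio = 2.3155


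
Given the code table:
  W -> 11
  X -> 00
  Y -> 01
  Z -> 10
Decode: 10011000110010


Decoding:
10 -> Z
01 -> Y
10 -> Z
00 -> X
11 -> W
00 -> X
10 -> Z


Result: ZYZXWXZ


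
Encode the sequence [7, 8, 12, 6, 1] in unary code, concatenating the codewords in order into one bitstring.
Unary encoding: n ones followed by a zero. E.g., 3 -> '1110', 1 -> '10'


Encode each number as n ones followed by a terminating 0:
  7 -> 11111110 (8 bits)
  8 -> 111111110 (9 bits)
  12 -> 1111111111110 (13 bits)
  6 -> 1111110 (7 bits)
  1 -> 10 (2 bits)
Total length = 8 + 9 + 13 + 7 + 2 = 39 bits.

Unary([7, 8, 12, 6, 1]) = 111111101111111101111111111110111111010 (39 bits)


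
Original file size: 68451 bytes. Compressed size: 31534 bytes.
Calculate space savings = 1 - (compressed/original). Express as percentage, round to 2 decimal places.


ratio = compressed/original = 31534/68451 = 0.46068
savings = 1 - ratio = 1 - 0.46068 = 0.53932
as a percentage: 0.53932 * 100 = 53.93%

Space savings = 1 - 31534/68451 = 53.93%


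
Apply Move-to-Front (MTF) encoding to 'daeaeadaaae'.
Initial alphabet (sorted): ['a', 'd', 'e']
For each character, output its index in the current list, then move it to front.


MTF encoding:
'd': index 1 in ['a', 'd', 'e'] -> ['d', 'a', 'e']
'a': index 1 in ['d', 'a', 'e'] -> ['a', 'd', 'e']
'e': index 2 in ['a', 'd', 'e'] -> ['e', 'a', 'd']
'a': index 1 in ['e', 'a', 'd'] -> ['a', 'e', 'd']
'e': index 1 in ['a', 'e', 'd'] -> ['e', 'a', 'd']
'a': index 1 in ['e', 'a', 'd'] -> ['a', 'e', 'd']
'd': index 2 in ['a', 'e', 'd'] -> ['d', 'a', 'e']
'a': index 1 in ['d', 'a', 'e'] -> ['a', 'd', 'e']
'a': index 0 in ['a', 'd', 'e'] -> ['a', 'd', 'e']
'a': index 0 in ['a', 'd', 'e'] -> ['a', 'd', 'e']
'e': index 2 in ['a', 'd', 'e'] -> ['e', 'a', 'd']


Output: [1, 1, 2, 1, 1, 1, 2, 1, 0, 0, 2]


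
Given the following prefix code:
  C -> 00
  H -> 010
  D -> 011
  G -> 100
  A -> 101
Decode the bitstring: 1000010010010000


Decoding step by step:
Bits 100 -> G
Bits 00 -> C
Bits 100 -> G
Bits 100 -> G
Bits 100 -> G
Bits 00 -> C


Decoded message: GCGGGC


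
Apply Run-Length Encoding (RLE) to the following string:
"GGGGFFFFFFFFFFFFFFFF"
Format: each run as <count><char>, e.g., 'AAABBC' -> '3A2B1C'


Scanning runs left to right:
  i=0: run of 'G' x 4 -> '4G'
  i=4: run of 'F' x 16 -> '16F'

RLE = 4G16F


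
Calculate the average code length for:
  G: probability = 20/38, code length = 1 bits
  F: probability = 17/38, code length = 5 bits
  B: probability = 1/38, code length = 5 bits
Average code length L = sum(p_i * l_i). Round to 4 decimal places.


Weighted contributions p_i * l_i:
  G: (20/38) * 1 = 20/38
  F: (17/38) * 5 = 85/38
  B: (1/38) * 5 = 5/38
Sum = (20 + 85 + 5)/38 = 110/38

L = 110/38 = 2.8947 bits/symbol


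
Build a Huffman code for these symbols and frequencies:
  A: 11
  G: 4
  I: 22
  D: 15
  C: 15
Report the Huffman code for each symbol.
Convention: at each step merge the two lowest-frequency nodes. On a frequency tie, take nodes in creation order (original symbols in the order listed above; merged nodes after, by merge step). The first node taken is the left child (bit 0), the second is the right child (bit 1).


Huffman tree construction:
Step 1: Merge G(4) + A(11) = 15
Step 2: Merge D(15) + C(15) = 30
Step 3: Merge (G+A)(15) + I(22) = 37
Step 4: Merge (D+C)(30) + ((G+A)+I)(37) = 67
Read each symbol's code off the tree from the root (left child = 0, right child = 1).

Codes:
  A: 101 (length 3)
  G: 100 (length 3)
  I: 11 (length 2)
  D: 00 (length 2)
  C: 01 (length 2)
Average code length: 149/67 = 2.2239 bits/symbol


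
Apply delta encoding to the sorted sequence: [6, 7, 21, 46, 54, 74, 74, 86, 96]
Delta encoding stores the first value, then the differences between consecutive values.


First value: 6
Deltas:
  7 - 6 = 1
  21 - 7 = 14
  46 - 21 = 25
  54 - 46 = 8
  74 - 54 = 20
  74 - 74 = 0
  86 - 74 = 12
  96 - 86 = 10


Delta encoded: [6, 1, 14, 25, 8, 20, 0, 12, 10]


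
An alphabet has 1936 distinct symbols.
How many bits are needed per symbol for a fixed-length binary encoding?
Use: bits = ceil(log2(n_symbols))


log2(1936) = 10.9189
Bracket: 2^10 = 1024 < 1936 <= 2^11 = 2048
So ceil(log2(1936)) = 11

bits = ceil(log2(1936)) = ceil(10.9189) = 11 bits


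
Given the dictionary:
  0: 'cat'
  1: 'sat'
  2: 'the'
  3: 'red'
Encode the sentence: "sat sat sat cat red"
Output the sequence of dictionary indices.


Look up each word in the dictionary:
  'sat' -> 1
  'sat' -> 1
  'sat' -> 1
  'cat' -> 0
  'red' -> 3

Encoded: [1, 1, 1, 0, 3]


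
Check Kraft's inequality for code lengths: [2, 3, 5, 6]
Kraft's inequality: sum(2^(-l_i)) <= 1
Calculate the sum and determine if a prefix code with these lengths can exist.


Sum = 2^(-2) + 2^(-3) + 2^(-5) + 2^(-6)
    = 0.25 + 0.125 + 0.03125 + 0.015625
    = 27/64 = 0.421875
Since 0.421875 <= 1, Kraft's inequality IS satisfied.
A prefix code with these lengths CAN exist.

Kraft sum = 0.421875. Satisfied.


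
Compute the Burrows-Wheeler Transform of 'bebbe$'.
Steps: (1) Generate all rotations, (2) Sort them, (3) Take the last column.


Rotations (sorted):
  0: $bebbe -> last char: e
  1: bbe$be -> last char: e
  2: be$beb -> last char: b
  3: bebbe$ -> last char: $
  4: e$bebb -> last char: b
  5: ebbe$b -> last char: b


BWT = eeb$bb


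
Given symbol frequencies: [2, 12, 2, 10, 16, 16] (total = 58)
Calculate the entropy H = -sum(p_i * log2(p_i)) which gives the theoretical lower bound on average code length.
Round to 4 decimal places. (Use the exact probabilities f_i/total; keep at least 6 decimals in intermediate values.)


Per-symbol terms -p_i * log2(p_i) with p_i = f_i/58:
  p = 2/58 = 0.034483: log2(p) = -4.857981, -p*log2(p) = 0.167517
  p = 12/58 = 0.206897: log2(p) = -2.273018, -p*log2(p) = 0.470280
  p = 2/58 = 0.034483: log2(p) = -4.857981, -p*log2(p) = 0.167517
  p = 10/58 = 0.172414: log2(p) = -2.536053, -p*log2(p) = 0.437251
  p = 16/58 = 0.275862: log2(p) = -1.857981, -p*log2(p) = 0.512546
  p = 16/58 = 0.275862: log2(p) = -1.857981, -p*log2(p) = 0.512546
H = 0.167517 + 0.470280 + 0.167517 + 0.437251 + 0.512546 + 0.512546 = 2.267657

H = 2.2677 bits/symbol


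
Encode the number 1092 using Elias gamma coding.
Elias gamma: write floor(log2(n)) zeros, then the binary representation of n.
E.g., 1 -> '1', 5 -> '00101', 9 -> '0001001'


num_bits = floor(log2(1092)) + 1 = 11
leading_zeros = num_bits - 1 = 10
binary(1092) = 10001000100

Elias gamma(1092) = '0000000000' + '10001000100' = 000000000010001000100 (21 bits)


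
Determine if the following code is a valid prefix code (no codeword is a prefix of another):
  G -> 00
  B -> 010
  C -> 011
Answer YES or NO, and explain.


Checking each pair (does one codeword prefix another?):
  G='00' vs B='010': no prefix
  G='00' vs C='011': no prefix
  B='010' vs G='00': no prefix
  B='010' vs C='011': no prefix
  C='011' vs G='00': no prefix
  C='011' vs B='010': no prefix
No violation found over all pairs.

YES -- this is a valid prefix code. No codeword is a prefix of any other codeword.


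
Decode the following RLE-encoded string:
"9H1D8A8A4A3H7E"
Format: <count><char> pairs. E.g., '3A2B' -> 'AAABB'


Expanding each <count><char> pair:
  9H -> 'HHHHHHHHH'
  1D -> 'D'
  8A -> 'AAAAAAAA'
  8A -> 'AAAAAAAA'
  4A -> 'AAAA'
  3H -> 'HHH'
  7E -> 'EEEEEEE'

Decoded = HHHHHHHHHDAAAAAAAAAAAAAAAAAAAAHHHEEEEEEE


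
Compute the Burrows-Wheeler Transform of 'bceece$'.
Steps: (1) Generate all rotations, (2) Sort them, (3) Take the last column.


Rotations (sorted):
  0: $bceece -> last char: e
  1: bceece$ -> last char: $
  2: ce$bcee -> last char: e
  3: ceece$b -> last char: b
  4: e$bceec -> last char: c
  5: ece$bce -> last char: e
  6: eece$bc -> last char: c


BWT = e$ebcec


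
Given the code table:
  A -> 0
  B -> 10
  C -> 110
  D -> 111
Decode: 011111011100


Decoding:
0 -> A
111 -> D
110 -> C
111 -> D
0 -> A
0 -> A


Result: ADCDAA


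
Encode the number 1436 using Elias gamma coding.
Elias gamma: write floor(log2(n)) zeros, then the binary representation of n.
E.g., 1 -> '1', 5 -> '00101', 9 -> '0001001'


num_bits = floor(log2(1436)) + 1 = 11
leading_zeros = num_bits - 1 = 10
binary(1436) = 10110011100

Elias gamma(1436) = '0000000000' + '10110011100' = 000000000010110011100 (21 bits)


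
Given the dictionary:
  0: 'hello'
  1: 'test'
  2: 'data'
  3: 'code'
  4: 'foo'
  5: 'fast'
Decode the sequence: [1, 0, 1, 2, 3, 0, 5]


Look up each index in the dictionary:
  1 -> 'test'
  0 -> 'hello'
  1 -> 'test'
  2 -> 'data'
  3 -> 'code'
  0 -> 'hello'
  5 -> 'fast'

Decoded: "test hello test data code hello fast"


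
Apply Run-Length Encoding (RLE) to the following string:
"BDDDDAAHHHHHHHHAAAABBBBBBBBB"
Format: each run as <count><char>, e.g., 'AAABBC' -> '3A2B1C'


Scanning runs left to right:
  i=0: run of 'B' x 1 -> '1B'
  i=1: run of 'D' x 4 -> '4D'
  i=5: run of 'A' x 2 -> '2A'
  i=7: run of 'H' x 8 -> '8H'
  i=15: run of 'A' x 4 -> '4A'
  i=19: run of 'B' x 9 -> '9B'

RLE = 1B4D2A8H4A9B


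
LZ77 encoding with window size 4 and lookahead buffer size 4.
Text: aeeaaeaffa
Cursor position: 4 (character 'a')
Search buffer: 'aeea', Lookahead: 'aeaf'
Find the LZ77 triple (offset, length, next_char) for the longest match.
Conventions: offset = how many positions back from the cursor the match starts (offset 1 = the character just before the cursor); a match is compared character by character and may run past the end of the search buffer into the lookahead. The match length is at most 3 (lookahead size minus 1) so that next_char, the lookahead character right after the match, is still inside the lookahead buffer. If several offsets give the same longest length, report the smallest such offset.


Try each offset into the search buffer:
  offset=1 (pos 3, char 'a'): match length 1
  offset=2 (pos 2, char 'e'): match length 0
  offset=3 (pos 1, char 'e'): match length 0
  offset=4 (pos 0, char 'a'): match length 2
Longest match has length 2 at offset 4.
next_char = character at position 4 + 2 = 6 -> 'a'

Best match: offset=4, length=2 (matching 'ae' starting at position 0)
LZ77 triple: (4, 2, 'a')


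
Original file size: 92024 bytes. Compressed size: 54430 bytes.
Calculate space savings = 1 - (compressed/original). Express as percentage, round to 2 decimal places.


ratio = compressed/original = 54430/92024 = 0.591476
savings = 1 - ratio = 1 - 0.591476 = 0.408524
as a percentage: 0.408524 * 100 = 40.85%

Space savings = 1 - 54430/92024 = 40.85%


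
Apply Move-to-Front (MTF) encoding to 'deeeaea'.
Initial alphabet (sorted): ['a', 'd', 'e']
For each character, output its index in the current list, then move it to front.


MTF encoding:
'd': index 1 in ['a', 'd', 'e'] -> ['d', 'a', 'e']
'e': index 2 in ['d', 'a', 'e'] -> ['e', 'd', 'a']
'e': index 0 in ['e', 'd', 'a'] -> ['e', 'd', 'a']
'e': index 0 in ['e', 'd', 'a'] -> ['e', 'd', 'a']
'a': index 2 in ['e', 'd', 'a'] -> ['a', 'e', 'd']
'e': index 1 in ['a', 'e', 'd'] -> ['e', 'a', 'd']
'a': index 1 in ['e', 'a', 'd'] -> ['a', 'e', 'd']


Output: [1, 2, 0, 0, 2, 1, 1]


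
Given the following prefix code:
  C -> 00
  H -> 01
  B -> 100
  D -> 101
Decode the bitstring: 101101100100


Decoding step by step:
Bits 101 -> D
Bits 101 -> D
Bits 100 -> B
Bits 100 -> B


Decoded message: DDBB


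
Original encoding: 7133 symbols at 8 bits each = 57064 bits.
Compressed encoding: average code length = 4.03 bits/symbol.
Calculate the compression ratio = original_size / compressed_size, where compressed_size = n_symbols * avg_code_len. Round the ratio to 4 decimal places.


original_size = n_symbols * orig_bits = 7133 * 8 = 57064 bits
compressed_size = n_symbols * avg_code_len = 7133 * 4.03 = 28745.99 bits
ratio = original_size / compressed_size = 57064 / 28745.99 = 1.9851

Compression ratio = 1.9851


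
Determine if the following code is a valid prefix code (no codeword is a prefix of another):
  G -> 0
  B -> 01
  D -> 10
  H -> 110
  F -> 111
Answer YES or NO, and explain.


Checking each pair (does one codeword prefix another?):
  G='0' vs B='01': prefix -- VIOLATION

NO -- this is NOT a valid prefix code. G (0) is a prefix of B (01).


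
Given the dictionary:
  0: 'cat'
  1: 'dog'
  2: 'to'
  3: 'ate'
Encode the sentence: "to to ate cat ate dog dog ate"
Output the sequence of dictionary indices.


Look up each word in the dictionary:
  'to' -> 2
  'to' -> 2
  'ate' -> 3
  'cat' -> 0
  'ate' -> 3
  'dog' -> 1
  'dog' -> 1
  'ate' -> 3

Encoded: [2, 2, 3, 0, 3, 1, 1, 3]


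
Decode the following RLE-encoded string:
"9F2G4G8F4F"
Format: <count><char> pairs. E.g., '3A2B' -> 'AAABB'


Expanding each <count><char> pair:
  9F -> 'FFFFFFFFF'
  2G -> 'GG'
  4G -> 'GGGG'
  8F -> 'FFFFFFFF'
  4F -> 'FFFF'

Decoded = FFFFFFFFFGGGGGGFFFFFFFFFFFF


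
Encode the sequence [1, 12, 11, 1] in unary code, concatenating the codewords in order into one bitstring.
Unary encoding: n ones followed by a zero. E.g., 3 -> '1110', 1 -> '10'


Encode each number as n ones followed by a terminating 0:
  1 -> 10 (2 bits)
  12 -> 1111111111110 (13 bits)
  11 -> 111111111110 (12 bits)
  1 -> 10 (2 bits)
Total length = 2 + 13 + 12 + 2 = 29 bits.

Unary([1, 12, 11, 1]) = 10111111111111011111111111010 (29 bits)


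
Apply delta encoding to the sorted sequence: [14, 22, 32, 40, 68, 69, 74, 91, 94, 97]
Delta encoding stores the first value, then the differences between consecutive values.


First value: 14
Deltas:
  22 - 14 = 8
  32 - 22 = 10
  40 - 32 = 8
  68 - 40 = 28
  69 - 68 = 1
  74 - 69 = 5
  91 - 74 = 17
  94 - 91 = 3
  97 - 94 = 3


Delta encoded: [14, 8, 10, 8, 28, 1, 5, 17, 3, 3]


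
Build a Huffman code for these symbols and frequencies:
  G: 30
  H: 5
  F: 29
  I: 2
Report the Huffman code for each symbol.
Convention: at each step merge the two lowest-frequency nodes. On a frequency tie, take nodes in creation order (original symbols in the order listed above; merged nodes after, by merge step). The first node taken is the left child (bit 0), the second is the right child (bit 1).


Huffman tree construction:
Step 1: Merge I(2) + H(5) = 7
Step 2: Merge (I+H)(7) + F(29) = 36
Step 3: Merge G(30) + ((I+H)+F)(36) = 66
Read each symbol's code off the tree from the root (left child = 0, right child = 1).

Codes:
  G: 0 (length 1)
  H: 101 (length 3)
  F: 11 (length 2)
  I: 100 (length 3)
Average code length: 109/66 = 1.6515 bits/symbol


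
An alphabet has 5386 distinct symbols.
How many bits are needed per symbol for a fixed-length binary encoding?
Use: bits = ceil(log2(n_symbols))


log2(5386) = 12.395
Bracket: 2^12 = 4096 < 5386 <= 2^13 = 8192
So ceil(log2(5386)) = 13

bits = ceil(log2(5386)) = ceil(12.395) = 13 bits


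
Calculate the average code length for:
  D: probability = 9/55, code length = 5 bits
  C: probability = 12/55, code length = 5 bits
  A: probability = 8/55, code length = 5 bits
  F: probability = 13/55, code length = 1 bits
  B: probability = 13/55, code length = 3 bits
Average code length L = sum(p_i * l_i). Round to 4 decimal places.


Weighted contributions p_i * l_i:
  D: (9/55) * 5 = 45/55
  C: (12/55) * 5 = 60/55
  A: (8/55) * 5 = 40/55
  F: (13/55) * 1 = 13/55
  B: (13/55) * 3 = 39/55
Sum = (45 + 60 + 40 + 13 + 39)/55 = 197/55

L = 197/55 = 3.5818 bits/symbol


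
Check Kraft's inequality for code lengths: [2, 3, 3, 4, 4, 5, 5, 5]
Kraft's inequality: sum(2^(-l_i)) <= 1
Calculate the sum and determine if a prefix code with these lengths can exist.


Sum = 2^(-2) + 2^(-3) + 2^(-3) + 2^(-4) + 2^(-4) + 2^(-5) + 2^(-5) + 2^(-5)
    = 0.25 + 0.125 + 0.125 + 0.0625 + 0.0625 + 0.03125 + 0.03125 + 0.03125
    = 23/32 = 0.71875
Since 0.71875 <= 1, Kraft's inequality IS satisfied.
A prefix code with these lengths CAN exist.

Kraft sum = 0.71875. Satisfied.


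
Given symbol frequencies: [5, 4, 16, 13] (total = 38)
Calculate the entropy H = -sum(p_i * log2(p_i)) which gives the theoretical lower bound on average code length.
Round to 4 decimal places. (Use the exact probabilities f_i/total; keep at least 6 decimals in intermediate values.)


Per-symbol terms -p_i * log2(p_i) with p_i = f_i/38:
  p = 5/38 = 0.131579: log2(p) = -2.925999, -p*log2(p) = 0.385000
  p = 4/38 = 0.105263: log2(p) = -3.247928, -p*log2(p) = 0.341887
  p = 16/38 = 0.421053: log2(p) = -1.247928, -p*log2(p) = 0.525443
  p = 13/38 = 0.342105: log2(p) = -1.547488, -p*log2(p) = 0.529404
H = 0.385000 + 0.341887 + 0.525443 + 0.529404 = 1.781734

H = 1.7817 bits/symbol


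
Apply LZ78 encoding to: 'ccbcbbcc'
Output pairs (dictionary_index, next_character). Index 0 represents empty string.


LZ78 encoding steps:
Dictionary: {0: ''}
Step 1: w='' (idx 0), next='c' -> output (0, 'c'), add 'c' as idx 1
Step 2: w='c' (idx 1), next='b' -> output (1, 'b'), add 'cb' as idx 2
Step 3: w='cb' (idx 2), next='b' -> output (2, 'b'), add 'cbb' as idx 3
Step 4: w='c' (idx 1), next='c' -> output (1, 'c'), add 'cc' as idx 4


Encoded: [(0, 'c'), (1, 'b'), (2, 'b'), (1, 'c')]


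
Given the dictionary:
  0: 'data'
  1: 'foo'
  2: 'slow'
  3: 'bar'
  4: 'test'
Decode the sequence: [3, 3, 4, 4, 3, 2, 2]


Look up each index in the dictionary:
  3 -> 'bar'
  3 -> 'bar'
  4 -> 'test'
  4 -> 'test'
  3 -> 'bar'
  2 -> 'slow'
  2 -> 'slow'

Decoded: "bar bar test test bar slow slow"


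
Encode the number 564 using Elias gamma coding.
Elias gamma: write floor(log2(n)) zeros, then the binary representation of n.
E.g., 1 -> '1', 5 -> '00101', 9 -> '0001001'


num_bits = floor(log2(564)) + 1 = 10
leading_zeros = num_bits - 1 = 9
binary(564) = 1000110100

Elias gamma(564) = '000000000' + '1000110100' = 0000000001000110100 (19 bits)


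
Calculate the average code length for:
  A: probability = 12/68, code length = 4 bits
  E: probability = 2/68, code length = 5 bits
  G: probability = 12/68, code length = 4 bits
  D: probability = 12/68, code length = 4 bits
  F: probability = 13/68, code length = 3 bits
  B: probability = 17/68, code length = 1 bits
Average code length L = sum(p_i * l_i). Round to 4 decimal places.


Weighted contributions p_i * l_i:
  A: (12/68) * 4 = 48/68
  E: (2/68) * 5 = 10/68
  G: (12/68) * 4 = 48/68
  D: (12/68) * 4 = 48/68
  F: (13/68) * 3 = 39/68
  B: (17/68) * 1 = 17/68
Sum = (48 + 10 + 48 + 48 + 39 + 17)/68 = 210/68

L = 210/68 = 3.0882 bits/symbol


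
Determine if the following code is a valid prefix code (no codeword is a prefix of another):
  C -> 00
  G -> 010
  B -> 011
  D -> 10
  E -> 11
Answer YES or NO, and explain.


Checking each pair (does one codeword prefix another?):
  C='00' vs G='010': no prefix
  C='00' vs B='011': no prefix
  C='00' vs D='10': no prefix
  C='00' vs E='11': no prefix
  G='010' vs C='00': no prefix
  G='010' vs B='011': no prefix
  G='010' vs D='10': no prefix
  G='010' vs E='11': no prefix
  B='011' vs C='00': no prefix
  B='011' vs G='010': no prefix
  B='011' vs D='10': no prefix
  B='011' vs E='11': no prefix
  D='10' vs C='00': no prefix
  D='10' vs G='010': no prefix
  D='10' vs B='011': no prefix
  D='10' vs E='11': no prefix
  E='11' vs C='00': no prefix
  E='11' vs G='010': no prefix
  E='11' vs B='011': no prefix
  E='11' vs D='10': no prefix
No violation found over all pairs.

YES -- this is a valid prefix code. No codeword is a prefix of any other codeword.


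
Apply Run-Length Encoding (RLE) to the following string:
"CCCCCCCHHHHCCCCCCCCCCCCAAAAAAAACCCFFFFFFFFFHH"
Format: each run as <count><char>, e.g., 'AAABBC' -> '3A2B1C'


Scanning runs left to right:
  i=0: run of 'C' x 7 -> '7C'
  i=7: run of 'H' x 4 -> '4H'
  i=11: run of 'C' x 12 -> '12C'
  i=23: run of 'A' x 8 -> '8A'
  i=31: run of 'C' x 3 -> '3C'
  i=34: run of 'F' x 9 -> '9F'
  i=43: run of 'H' x 2 -> '2H'

RLE = 7C4H12C8A3C9F2H


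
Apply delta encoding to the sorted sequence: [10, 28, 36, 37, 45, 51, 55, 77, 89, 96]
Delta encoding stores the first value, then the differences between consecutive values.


First value: 10
Deltas:
  28 - 10 = 18
  36 - 28 = 8
  37 - 36 = 1
  45 - 37 = 8
  51 - 45 = 6
  55 - 51 = 4
  77 - 55 = 22
  89 - 77 = 12
  96 - 89 = 7


Delta encoded: [10, 18, 8, 1, 8, 6, 4, 22, 12, 7]


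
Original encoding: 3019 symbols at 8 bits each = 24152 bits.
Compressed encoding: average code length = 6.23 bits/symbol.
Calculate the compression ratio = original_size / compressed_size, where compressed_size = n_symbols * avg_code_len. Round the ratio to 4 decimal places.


original_size = n_symbols * orig_bits = 3019 * 8 = 24152 bits
compressed_size = n_symbols * avg_code_len = 3019 * 6.23 = 18808.37 bits
ratio = original_size / compressed_size = 24152 / 18808.37 = 1.2841

Compression ratio = 1.2841


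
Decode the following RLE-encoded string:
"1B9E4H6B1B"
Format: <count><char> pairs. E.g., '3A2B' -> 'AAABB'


Expanding each <count><char> pair:
  1B -> 'B'
  9E -> 'EEEEEEEEE'
  4H -> 'HHHH'
  6B -> 'BBBBBB'
  1B -> 'B'

Decoded = BEEEEEEEEEHHHHBBBBBBB


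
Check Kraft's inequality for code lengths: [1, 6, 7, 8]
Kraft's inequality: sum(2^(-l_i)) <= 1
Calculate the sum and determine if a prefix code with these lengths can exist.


Sum = 2^(-1) + 2^(-6) + 2^(-7) + 2^(-8)
    = 0.5 + 0.015625 + 0.0078125 + 0.00390625
    = 135/256 = 0.52734375
Since 0.52734375 <= 1, Kraft's inequality IS satisfied.
A prefix code with these lengths CAN exist.

Kraft sum = 0.52734375. Satisfied.


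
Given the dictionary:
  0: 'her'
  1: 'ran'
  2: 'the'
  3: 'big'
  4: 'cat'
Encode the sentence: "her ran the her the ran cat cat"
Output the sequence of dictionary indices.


Look up each word in the dictionary:
  'her' -> 0
  'ran' -> 1
  'the' -> 2
  'her' -> 0
  'the' -> 2
  'ran' -> 1
  'cat' -> 4
  'cat' -> 4

Encoded: [0, 1, 2, 0, 2, 1, 4, 4]


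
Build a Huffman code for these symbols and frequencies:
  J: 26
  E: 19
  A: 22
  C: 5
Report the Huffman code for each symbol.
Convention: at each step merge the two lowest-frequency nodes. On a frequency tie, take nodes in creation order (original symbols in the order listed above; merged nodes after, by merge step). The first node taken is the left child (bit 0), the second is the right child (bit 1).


Huffman tree construction:
Step 1: Merge C(5) + E(19) = 24
Step 2: Merge A(22) + (C+E)(24) = 46
Step 3: Merge J(26) + (A+(C+E))(46) = 72
Read each symbol's code off the tree from the root (left child = 0, right child = 1).

Codes:
  J: 0 (length 1)
  E: 111 (length 3)
  A: 10 (length 2)
  C: 110 (length 3)
Average code length: 142/72 = 1.9722 bits/symbol


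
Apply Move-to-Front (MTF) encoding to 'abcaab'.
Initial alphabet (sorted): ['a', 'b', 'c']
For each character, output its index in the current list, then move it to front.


MTF encoding:
'a': index 0 in ['a', 'b', 'c'] -> ['a', 'b', 'c']
'b': index 1 in ['a', 'b', 'c'] -> ['b', 'a', 'c']
'c': index 2 in ['b', 'a', 'c'] -> ['c', 'b', 'a']
'a': index 2 in ['c', 'b', 'a'] -> ['a', 'c', 'b']
'a': index 0 in ['a', 'c', 'b'] -> ['a', 'c', 'b']
'b': index 2 in ['a', 'c', 'b'] -> ['b', 'a', 'c']


Output: [0, 1, 2, 2, 0, 2]


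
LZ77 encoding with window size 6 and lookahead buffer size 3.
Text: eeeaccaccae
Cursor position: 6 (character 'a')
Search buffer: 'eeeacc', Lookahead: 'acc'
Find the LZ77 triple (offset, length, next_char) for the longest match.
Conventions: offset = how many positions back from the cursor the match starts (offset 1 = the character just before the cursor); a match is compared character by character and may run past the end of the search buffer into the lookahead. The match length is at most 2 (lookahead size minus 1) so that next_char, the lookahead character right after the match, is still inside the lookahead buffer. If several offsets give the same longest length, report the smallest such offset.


Try each offset into the search buffer:
  offset=1 (pos 5, char 'c'): match length 0
  offset=2 (pos 4, char 'c'): match length 0
  offset=3 (pos 3, char 'a'): match length 2
  offset=4 (pos 2, char 'e'): match length 0
  offset=5 (pos 1, char 'e'): match length 0
  offset=6 (pos 0, char 'e'): match length 0
Longest match has length 2 at offset 3.
next_char = character at position 6 + 2 = 8 -> 'c'

Best match: offset=3, length=2 (matching 'ac' starting at position 3)
LZ77 triple: (3, 2, 'c')


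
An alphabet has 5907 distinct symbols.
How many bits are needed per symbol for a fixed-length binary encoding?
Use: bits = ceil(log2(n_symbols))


log2(5907) = 12.5282
Bracket: 2^12 = 4096 < 5907 <= 2^13 = 8192
So ceil(log2(5907)) = 13

bits = ceil(log2(5907)) = ceil(12.5282) = 13 bits


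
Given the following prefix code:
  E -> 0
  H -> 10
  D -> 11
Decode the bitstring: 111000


Decoding step by step:
Bits 11 -> D
Bits 10 -> H
Bits 0 -> E
Bits 0 -> E


Decoded message: DHEE


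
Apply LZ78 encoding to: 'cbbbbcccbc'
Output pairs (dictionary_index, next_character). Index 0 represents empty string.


LZ78 encoding steps:
Dictionary: {0: ''}
Step 1: w='' (idx 0), next='c' -> output (0, 'c'), add 'c' as idx 1
Step 2: w='' (idx 0), next='b' -> output (0, 'b'), add 'b' as idx 2
Step 3: w='b' (idx 2), next='b' -> output (2, 'b'), add 'bb' as idx 3
Step 4: w='b' (idx 2), next='c' -> output (2, 'c'), add 'bc' as idx 4
Step 5: w='c' (idx 1), next='c' -> output (1, 'c'), add 'cc' as idx 5
Step 6: w='bc' (idx 4), end of input -> output (4, '')


Encoded: [(0, 'c'), (0, 'b'), (2, 'b'), (2, 'c'), (1, 'c'), (4, '')]


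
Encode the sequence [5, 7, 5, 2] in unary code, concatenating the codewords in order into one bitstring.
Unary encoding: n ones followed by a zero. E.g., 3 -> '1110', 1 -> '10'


Encode each number as n ones followed by a terminating 0:
  5 -> 111110 (6 bits)
  7 -> 11111110 (8 bits)
  5 -> 111110 (6 bits)
  2 -> 110 (3 bits)
Total length = 6 + 8 + 6 + 3 = 23 bits.

Unary([5, 7, 5, 2]) = 11111011111110111110110 (23 bits)


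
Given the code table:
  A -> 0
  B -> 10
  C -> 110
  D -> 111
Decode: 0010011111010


Decoding:
0 -> A
0 -> A
10 -> B
0 -> A
111 -> D
110 -> C
10 -> B


Result: AABADCB


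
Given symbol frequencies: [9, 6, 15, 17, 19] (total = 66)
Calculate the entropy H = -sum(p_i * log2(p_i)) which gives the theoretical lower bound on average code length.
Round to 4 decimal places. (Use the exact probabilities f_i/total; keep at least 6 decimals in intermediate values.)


Per-symbol terms -p_i * log2(p_i) with p_i = f_i/66:
  p = 9/66 = 0.136364: log2(p) = -2.874469, -p*log2(p) = 0.391973
  p = 6/66 = 0.090909: log2(p) = -3.459432, -p*log2(p) = 0.314494
  p = 15/66 = 0.227273: log2(p) = -2.137504, -p*log2(p) = 0.485796
  p = 17/66 = 0.257576: log2(p) = -1.956931, -p*log2(p) = 0.504058
  p = 19/66 = 0.287879: log2(p) = -1.796467, -p*log2(p) = 0.517165
H = 0.391973 + 0.314494 + 0.485796 + 0.504058 + 0.517165 = 2.213486

H = 2.2135 bits/symbol


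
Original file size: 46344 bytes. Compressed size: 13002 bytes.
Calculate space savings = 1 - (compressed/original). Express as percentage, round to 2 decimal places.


ratio = compressed/original = 13002/46344 = 0.280554
savings = 1 - ratio = 1 - 0.280554 = 0.719446
as a percentage: 0.719446 * 100 = 71.94%

Space savings = 1 - 13002/46344 = 71.94%


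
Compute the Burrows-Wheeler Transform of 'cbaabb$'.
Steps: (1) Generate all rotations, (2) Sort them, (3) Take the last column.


Rotations (sorted):
  0: $cbaabb -> last char: b
  1: aabb$cb -> last char: b
  2: abb$cba -> last char: a
  3: b$cbaab -> last char: b
  4: baabb$c -> last char: c
  5: bb$cbaa -> last char: a
  6: cbaabb$ -> last char: $


BWT = bbabca$


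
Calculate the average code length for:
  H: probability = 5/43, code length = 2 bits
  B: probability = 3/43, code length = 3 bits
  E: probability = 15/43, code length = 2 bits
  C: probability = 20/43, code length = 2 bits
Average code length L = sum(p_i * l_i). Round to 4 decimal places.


Weighted contributions p_i * l_i:
  H: (5/43) * 2 = 10/43
  B: (3/43) * 3 = 9/43
  E: (15/43) * 2 = 30/43
  C: (20/43) * 2 = 40/43
Sum = (10 + 9 + 30 + 40)/43 = 89/43

L = 89/43 = 2.0698 bits/symbol


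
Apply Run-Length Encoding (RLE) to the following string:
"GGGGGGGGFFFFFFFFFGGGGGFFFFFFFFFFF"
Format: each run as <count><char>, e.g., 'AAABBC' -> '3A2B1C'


Scanning runs left to right:
  i=0: run of 'G' x 8 -> '8G'
  i=8: run of 'F' x 9 -> '9F'
  i=17: run of 'G' x 5 -> '5G'
  i=22: run of 'F' x 11 -> '11F'

RLE = 8G9F5G11F


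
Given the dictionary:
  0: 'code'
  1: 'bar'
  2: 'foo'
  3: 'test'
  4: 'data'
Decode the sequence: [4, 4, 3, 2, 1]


Look up each index in the dictionary:
  4 -> 'data'
  4 -> 'data'
  3 -> 'test'
  2 -> 'foo'
  1 -> 'bar'

Decoded: "data data test foo bar"


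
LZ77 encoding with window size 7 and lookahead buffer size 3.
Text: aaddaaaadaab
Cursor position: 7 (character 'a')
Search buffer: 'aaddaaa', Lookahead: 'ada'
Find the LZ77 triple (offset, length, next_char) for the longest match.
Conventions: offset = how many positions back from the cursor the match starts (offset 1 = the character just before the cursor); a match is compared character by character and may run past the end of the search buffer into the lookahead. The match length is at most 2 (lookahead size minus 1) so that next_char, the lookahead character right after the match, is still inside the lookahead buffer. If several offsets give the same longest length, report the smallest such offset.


Try each offset into the search buffer:
  offset=1 (pos 6, char 'a'): match length 1
  offset=2 (pos 5, char 'a'): match length 1
  offset=3 (pos 4, char 'a'): match length 1
  offset=4 (pos 3, char 'd'): match length 0
  offset=5 (pos 2, char 'd'): match length 0
  offset=6 (pos 1, char 'a'): match length 2
  offset=7 (pos 0, char 'a'): match length 1
Longest match has length 2 at offset 6.
next_char = character at position 7 + 2 = 9 -> 'a'

Best match: offset=6, length=2 (matching 'ad' starting at position 1)
LZ77 triple: (6, 2, 'a')


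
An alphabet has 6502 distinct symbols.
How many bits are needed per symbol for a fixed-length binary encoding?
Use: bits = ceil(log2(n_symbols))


log2(6502) = 12.6667
Bracket: 2^12 = 4096 < 6502 <= 2^13 = 8192
So ceil(log2(6502)) = 13

bits = ceil(log2(6502)) = ceil(12.6667) = 13 bits


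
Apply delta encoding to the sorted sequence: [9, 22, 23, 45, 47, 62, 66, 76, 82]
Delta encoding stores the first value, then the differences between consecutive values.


First value: 9
Deltas:
  22 - 9 = 13
  23 - 22 = 1
  45 - 23 = 22
  47 - 45 = 2
  62 - 47 = 15
  66 - 62 = 4
  76 - 66 = 10
  82 - 76 = 6


Delta encoded: [9, 13, 1, 22, 2, 15, 4, 10, 6]


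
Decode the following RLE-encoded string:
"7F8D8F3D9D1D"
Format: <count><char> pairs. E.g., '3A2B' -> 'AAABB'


Expanding each <count><char> pair:
  7F -> 'FFFFFFF'
  8D -> 'DDDDDDDD'
  8F -> 'FFFFFFFF'
  3D -> 'DDD'
  9D -> 'DDDDDDDDD'
  1D -> 'D'

Decoded = FFFFFFFDDDDDDDDFFFFFFFFDDDDDDDDDDDDD


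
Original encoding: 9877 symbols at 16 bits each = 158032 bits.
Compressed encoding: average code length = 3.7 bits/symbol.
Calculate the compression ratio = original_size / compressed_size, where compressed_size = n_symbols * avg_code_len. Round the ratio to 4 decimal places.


original_size = n_symbols * orig_bits = 9877 * 16 = 158032 bits
compressed_size = n_symbols * avg_code_len = 9877 * 3.7 = 36544.9 bits
ratio = original_size / compressed_size = 158032 / 36544.9 = 4.3243

Compression ratio = 4.3243


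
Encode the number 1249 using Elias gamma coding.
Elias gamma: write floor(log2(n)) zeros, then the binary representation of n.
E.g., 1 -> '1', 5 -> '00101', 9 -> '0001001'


num_bits = floor(log2(1249)) + 1 = 11
leading_zeros = num_bits - 1 = 10
binary(1249) = 10011100001

Elias gamma(1249) = '0000000000' + '10011100001' = 000000000010011100001 (21 bits)


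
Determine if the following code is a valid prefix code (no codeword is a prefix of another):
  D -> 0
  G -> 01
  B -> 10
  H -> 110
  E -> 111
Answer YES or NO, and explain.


Checking each pair (does one codeword prefix another?):
  D='0' vs G='01': prefix -- VIOLATION

NO -- this is NOT a valid prefix code. D (0) is a prefix of G (01).


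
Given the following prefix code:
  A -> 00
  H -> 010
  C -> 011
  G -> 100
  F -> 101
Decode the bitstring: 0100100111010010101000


Decoding step by step:
Bits 010 -> H
Bits 010 -> H
Bits 011 -> C
Bits 101 -> F
Bits 00 -> A
Bits 101 -> F
Bits 010 -> H
Bits 00 -> A


Decoded message: HHCFAFHA


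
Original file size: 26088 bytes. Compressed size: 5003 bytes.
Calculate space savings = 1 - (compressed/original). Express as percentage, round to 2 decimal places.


ratio = compressed/original = 5003/26088 = 0.191774
savings = 1 - ratio = 1 - 0.191774 = 0.808226
as a percentage: 0.808226 * 100 = 80.82%

Space savings = 1 - 5003/26088 = 80.82%


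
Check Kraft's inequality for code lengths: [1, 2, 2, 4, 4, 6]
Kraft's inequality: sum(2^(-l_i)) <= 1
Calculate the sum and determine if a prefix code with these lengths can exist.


Sum = 2^(-1) + 2^(-2) + 2^(-2) + 2^(-4) + 2^(-4) + 2^(-6)
    = 0.5 + 0.25 + 0.25 + 0.0625 + 0.0625 + 0.015625
    = 73/64 = 1.140625
Since 1.140625 > 1, Kraft's inequality is NOT satisfied.
A prefix code with these lengths CANNOT exist.

Kraft sum = 1.140625. Not satisfied.


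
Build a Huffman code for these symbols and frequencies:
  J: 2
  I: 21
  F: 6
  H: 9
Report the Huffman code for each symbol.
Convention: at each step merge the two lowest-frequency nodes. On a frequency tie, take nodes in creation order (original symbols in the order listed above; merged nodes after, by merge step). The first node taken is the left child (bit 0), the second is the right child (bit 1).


Huffman tree construction:
Step 1: Merge J(2) + F(6) = 8
Step 2: Merge (J+F)(8) + H(9) = 17
Step 3: Merge ((J+F)+H)(17) + I(21) = 38
Read each symbol's code off the tree from the root (left child = 0, right child = 1).

Codes:
  J: 000 (length 3)
  I: 1 (length 1)
  F: 001 (length 3)
  H: 01 (length 2)
Average code length: 63/38 = 1.6579 bits/symbol


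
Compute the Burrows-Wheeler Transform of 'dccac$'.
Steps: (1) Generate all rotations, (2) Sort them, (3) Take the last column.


Rotations (sorted):
  0: $dccac -> last char: c
  1: ac$dcc -> last char: c
  2: c$dcca -> last char: a
  3: cac$dc -> last char: c
  4: ccac$d -> last char: d
  5: dccac$ -> last char: $


BWT = ccacd$


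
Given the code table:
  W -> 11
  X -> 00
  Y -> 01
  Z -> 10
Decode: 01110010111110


Decoding:
01 -> Y
11 -> W
00 -> X
10 -> Z
11 -> W
11 -> W
10 -> Z


Result: YWXZWWZ


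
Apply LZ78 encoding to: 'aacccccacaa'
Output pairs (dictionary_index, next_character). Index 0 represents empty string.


LZ78 encoding steps:
Dictionary: {0: ''}
Step 1: w='' (idx 0), next='a' -> output (0, 'a'), add 'a' as idx 1
Step 2: w='a' (idx 1), next='c' -> output (1, 'c'), add 'ac' as idx 2
Step 3: w='' (idx 0), next='c' -> output (0, 'c'), add 'c' as idx 3
Step 4: w='c' (idx 3), next='c' -> output (3, 'c'), add 'cc' as idx 4
Step 5: w='c' (idx 3), next='a' -> output (3, 'a'), add 'ca' as idx 5
Step 6: w='ca' (idx 5), next='a' -> output (5, 'a'), add 'caa' as idx 6


Encoded: [(0, 'a'), (1, 'c'), (0, 'c'), (3, 'c'), (3, 'a'), (5, 'a')]


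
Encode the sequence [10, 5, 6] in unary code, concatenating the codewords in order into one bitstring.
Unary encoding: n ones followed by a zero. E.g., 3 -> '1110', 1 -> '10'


Encode each number as n ones followed by a terminating 0:
  10 -> 11111111110 (11 bits)
  5 -> 111110 (6 bits)
  6 -> 1111110 (7 bits)
Total length = 11 + 6 + 7 = 24 bits.

Unary([10, 5, 6]) = 111111111101111101111110 (24 bits)


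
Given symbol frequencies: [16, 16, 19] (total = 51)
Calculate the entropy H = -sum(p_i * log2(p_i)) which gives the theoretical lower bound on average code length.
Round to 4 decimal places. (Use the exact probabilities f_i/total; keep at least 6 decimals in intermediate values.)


Per-symbol terms -p_i * log2(p_i) with p_i = f_i/51:
  p = 16/51 = 0.313725: log2(p) = -1.672425, -p*log2(p) = 0.524682
  p = 16/51 = 0.313725: log2(p) = -1.672425, -p*log2(p) = 0.524682
  p = 19/51 = 0.372549: log2(p) = -1.424498, -p*log2(p) = 0.530695
H = 0.524682 + 0.524682 + 0.530695 = 1.580059

H = 1.5801 bits/symbol


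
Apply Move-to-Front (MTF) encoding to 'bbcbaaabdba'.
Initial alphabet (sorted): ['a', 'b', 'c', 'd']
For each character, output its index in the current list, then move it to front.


MTF encoding:
'b': index 1 in ['a', 'b', 'c', 'd'] -> ['b', 'a', 'c', 'd']
'b': index 0 in ['b', 'a', 'c', 'd'] -> ['b', 'a', 'c', 'd']
'c': index 2 in ['b', 'a', 'c', 'd'] -> ['c', 'b', 'a', 'd']
'b': index 1 in ['c', 'b', 'a', 'd'] -> ['b', 'c', 'a', 'd']
'a': index 2 in ['b', 'c', 'a', 'd'] -> ['a', 'b', 'c', 'd']
'a': index 0 in ['a', 'b', 'c', 'd'] -> ['a', 'b', 'c', 'd']
'a': index 0 in ['a', 'b', 'c', 'd'] -> ['a', 'b', 'c', 'd']
'b': index 1 in ['a', 'b', 'c', 'd'] -> ['b', 'a', 'c', 'd']
'd': index 3 in ['b', 'a', 'c', 'd'] -> ['d', 'b', 'a', 'c']
'b': index 1 in ['d', 'b', 'a', 'c'] -> ['b', 'd', 'a', 'c']
'a': index 2 in ['b', 'd', 'a', 'c'] -> ['a', 'b', 'd', 'c']


Output: [1, 0, 2, 1, 2, 0, 0, 1, 3, 1, 2]


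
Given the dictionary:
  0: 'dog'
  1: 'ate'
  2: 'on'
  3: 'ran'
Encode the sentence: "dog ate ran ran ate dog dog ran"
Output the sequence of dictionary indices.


Look up each word in the dictionary:
  'dog' -> 0
  'ate' -> 1
  'ran' -> 3
  'ran' -> 3
  'ate' -> 1
  'dog' -> 0
  'dog' -> 0
  'ran' -> 3

Encoded: [0, 1, 3, 3, 1, 0, 0, 3]


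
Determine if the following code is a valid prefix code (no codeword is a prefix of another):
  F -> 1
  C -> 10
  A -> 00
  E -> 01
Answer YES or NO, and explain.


Checking each pair (does one codeword prefix another?):
  F='1' vs C='10': prefix -- VIOLATION

NO -- this is NOT a valid prefix code. F (1) is a prefix of C (10).


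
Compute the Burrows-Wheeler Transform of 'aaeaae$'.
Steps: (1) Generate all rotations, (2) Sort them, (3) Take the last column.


Rotations (sorted):
  0: $aaeaae -> last char: e
  1: aae$aae -> last char: e
  2: aaeaae$ -> last char: $
  3: ae$aaea -> last char: a
  4: aeaae$a -> last char: a
  5: e$aaeaa -> last char: a
  6: eaae$aa -> last char: a


BWT = ee$aaaa


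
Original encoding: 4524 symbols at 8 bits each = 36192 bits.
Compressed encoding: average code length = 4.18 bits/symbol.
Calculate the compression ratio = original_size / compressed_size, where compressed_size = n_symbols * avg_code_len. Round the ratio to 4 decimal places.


original_size = n_symbols * orig_bits = 4524 * 8 = 36192 bits
compressed_size = n_symbols * avg_code_len = 4524 * 4.18 = 18910.32 bits
ratio = original_size / compressed_size = 36192 / 18910.32 = 1.9139

Compression ratio = 1.9139


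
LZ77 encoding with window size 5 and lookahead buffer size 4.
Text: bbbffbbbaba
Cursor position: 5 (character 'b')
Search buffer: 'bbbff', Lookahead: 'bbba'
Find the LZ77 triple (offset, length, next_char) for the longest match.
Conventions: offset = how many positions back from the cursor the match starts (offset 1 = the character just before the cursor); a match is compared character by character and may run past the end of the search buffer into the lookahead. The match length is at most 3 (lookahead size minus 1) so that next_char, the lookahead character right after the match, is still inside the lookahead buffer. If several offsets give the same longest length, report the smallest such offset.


Try each offset into the search buffer:
  offset=1 (pos 4, char 'f'): match length 0
  offset=2 (pos 3, char 'f'): match length 0
  offset=3 (pos 2, char 'b'): match length 1
  offset=4 (pos 1, char 'b'): match length 2
  offset=5 (pos 0, char 'b'): match length 3
Longest match has length 3 at offset 5.
next_char = character at position 5 + 3 = 8 -> 'a'

Best match: offset=5, length=3 (matching 'bbb' starting at position 0)
LZ77 triple: (5, 3, 'a')
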